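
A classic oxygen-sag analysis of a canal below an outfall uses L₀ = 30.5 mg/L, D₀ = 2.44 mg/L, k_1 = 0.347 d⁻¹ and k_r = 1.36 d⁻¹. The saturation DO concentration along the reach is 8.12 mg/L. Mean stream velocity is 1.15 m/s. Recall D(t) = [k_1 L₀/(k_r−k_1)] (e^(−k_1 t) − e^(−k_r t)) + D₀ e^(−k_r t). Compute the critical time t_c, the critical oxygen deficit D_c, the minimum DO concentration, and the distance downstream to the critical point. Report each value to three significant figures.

At the critical point dD/dt = 0, so k_1 L₀ e^(−k_1 t) = k_r D. Substituting D(t) from the Streeter–Phelps equation and solving for t gives
t_c = ln[(k_r/k_1)(1 − D₀(k_r−k_1)/(k_1 L₀))] / (k_r−k_1).
Here k_r−k_1 = 1.013 d⁻¹ and 1 − D₀(k_r−k_1)/(k_1 L₀) = 1 − 2.44×1.013/(0.347×30.5) = 0.7665, so
t_c = ln(3.919 × 0.7665) / 1.013 = 1.100 / 1.013 = 1.086 d.
D_c = (k_1/k_r) L₀ e^(−k_1 t_c) = (0.347/1.36) × 30.5 × e^(−0.347×1.086) = 0.2551 × 30.5 × 0.6861 = 5.339 mg/L.
Minimum DO = C_s − D_c = 8.12 − 5.339 = 2.781 mg/L.
x_c = v t_c = 1.15 m/s × 1.086 d × 86400 s/d = 107900 m ≈ 108 km.

t_c ≈ 1.09 d; D_c ≈ 5.34 mg/L; min DO ≈ 2.78 mg/L; x_c ≈ 108 km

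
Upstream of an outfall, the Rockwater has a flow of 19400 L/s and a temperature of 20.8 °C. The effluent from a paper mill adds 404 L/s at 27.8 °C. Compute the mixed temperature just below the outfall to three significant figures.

20.9 °C

Flow-weighted mixing: C = (Q_r C_r + Q_w C_w)/(Q_r + Q_w)
= (19400×20.8 + 404×27.8)/(19400 + 404) = 414800/19800 = 20.94 °C.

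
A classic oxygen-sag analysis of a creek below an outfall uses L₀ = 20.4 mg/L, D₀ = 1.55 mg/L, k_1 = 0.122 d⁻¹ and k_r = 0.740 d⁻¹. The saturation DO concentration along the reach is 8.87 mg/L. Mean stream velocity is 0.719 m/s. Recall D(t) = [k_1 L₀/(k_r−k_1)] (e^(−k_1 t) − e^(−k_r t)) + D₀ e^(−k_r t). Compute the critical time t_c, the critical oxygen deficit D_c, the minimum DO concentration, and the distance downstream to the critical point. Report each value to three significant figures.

t_c ≈ 2.13 d; D_c ≈ 2.59 mg/L; min DO ≈ 6.28 mg/L; x_c ≈ 132 km

With k_r/k_1 = 6.066 and 1 − D₀(k_r−k_1)/(k_1 L₀) = 0.6151,
t_c = ln(6.066 × 0.6151) / (0.740 − 0.122) = ln(3.731) / 0.6180 = 1.317/0.6180 = 2.131 d.
L(t_c) = L₀ e^(−k_1 t_c) = 20.4 × 0.7711 = 15.73 mg/L, and at the critical point k_r D_c = k_1 L, so D_c = (0.122/0.740) × 15.73 = 2.593 mg/L.
Minimum DO = C_s − D_c = 8.87 − 2.593 = 6.277 mg/L.
x_c = v t_c = 0.719 m/s × 2.131 d × 86400 s/d = 132400 m ≈ 132 km.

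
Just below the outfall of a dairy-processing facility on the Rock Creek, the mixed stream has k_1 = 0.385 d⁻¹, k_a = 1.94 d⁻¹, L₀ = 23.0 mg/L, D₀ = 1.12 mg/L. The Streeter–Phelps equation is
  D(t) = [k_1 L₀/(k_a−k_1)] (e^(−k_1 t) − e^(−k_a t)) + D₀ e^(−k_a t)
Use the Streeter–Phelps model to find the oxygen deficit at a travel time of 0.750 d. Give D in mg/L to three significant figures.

D ≈ 3.20 mg/L

k_1 L₀/(k_a−k_1) = 0.385×23.0/(1.94−0.385) = 8.855/1.555 = 5.695 mg/L.
e^(−k_1 t) = e^(−0.385×0.7500) = 0.7492; e^(−k_a t) = e^(−1.94×0.7500) = 0.2334.
D = 5.695 × (0.7492 − 0.2334) + 1.12 × 0.2334 = 2.937 + 0.2614 = 3.199 mg/L.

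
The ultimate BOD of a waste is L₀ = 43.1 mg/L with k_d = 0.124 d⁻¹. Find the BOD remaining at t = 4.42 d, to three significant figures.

L ≈ 24.9 mg/L

L_t = L₀ e^(−k_d t) = 43.1 × e^(−0.124×4.42) = 43.1 × 0.5781 = 24.91 mg/L.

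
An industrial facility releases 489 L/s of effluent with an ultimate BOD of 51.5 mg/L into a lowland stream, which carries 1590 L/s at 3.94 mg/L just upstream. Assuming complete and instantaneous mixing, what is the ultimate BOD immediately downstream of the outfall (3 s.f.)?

15.1 mg/L

Flow-weighted mixing: C = (Q_r C_r + Q_w C_w)/(Q_r + Q_w)
= (1590×3.94 + 489×51.5)/(1590 + 489) = 31450/2079 = 15.13 mg/L.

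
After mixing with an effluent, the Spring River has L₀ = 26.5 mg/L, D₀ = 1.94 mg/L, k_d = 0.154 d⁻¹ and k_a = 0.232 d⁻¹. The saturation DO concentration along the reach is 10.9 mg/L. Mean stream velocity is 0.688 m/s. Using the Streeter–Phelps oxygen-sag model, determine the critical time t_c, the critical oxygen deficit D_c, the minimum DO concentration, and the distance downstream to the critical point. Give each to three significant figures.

t_c ≈ 4.77 d; D_c ≈ 8.44 mg/L; min DO ≈ 2.46 mg/L; x_c ≈ 283 km

t_c = [1/(k_a−k_d)] ln[(k_a/k_d)(1 − D₀(k_a−k_d)/(k_d L₀))]
= [1/(0.232−0.154)] ln[(0.232/0.154)(1 − 1.94×0.07800/(0.154×26.5))]
= (1/0.07800) ln[1.506 × 0.9629] = 12.82 × ln(1.451) = 12.82 × 0.3720 = 4.769 d.
D_c = (k_d/k_a) L₀ e^(−k_d t_c) = (0.154/0.232) × 26.5 × e^(−0.154×4.769) = 0.6638 × 26.5 × 0.4798 = 8.439 mg/L.
Minimum DO = C_s − D_c = 10.9 − 8.439 = 2.461 mg/L.
x_c = v t_c = 0.688 m/s × 4.769 d × 86400 s/d = 283500 m ≈ 283 km.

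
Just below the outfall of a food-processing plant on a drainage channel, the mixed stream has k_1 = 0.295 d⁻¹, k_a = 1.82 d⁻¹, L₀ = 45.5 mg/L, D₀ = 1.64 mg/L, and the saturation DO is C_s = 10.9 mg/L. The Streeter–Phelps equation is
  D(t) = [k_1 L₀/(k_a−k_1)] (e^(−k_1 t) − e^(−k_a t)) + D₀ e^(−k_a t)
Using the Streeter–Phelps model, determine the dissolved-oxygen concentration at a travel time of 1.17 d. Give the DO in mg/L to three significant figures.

DO ≈ 5.52 mg/L

k_1 L₀/(k_a−k_1) = 0.295×45.5/(1.82−0.295) = 13.42/1.525 = 8.802 mg/L.
e^(−k_1 t) = e^(−0.295×1.170) = 0.7081; e^(−k_a t) = e^(−1.82×1.170) = 0.1189.
D = 8.802 × (0.7081 − 0.1189) + 1.64 × 0.1189 = 5.186 + 0.1950 = 5.381 mg/L.
DO = C_s − D = 10.9 − 5.381 = 5.519 mg/L.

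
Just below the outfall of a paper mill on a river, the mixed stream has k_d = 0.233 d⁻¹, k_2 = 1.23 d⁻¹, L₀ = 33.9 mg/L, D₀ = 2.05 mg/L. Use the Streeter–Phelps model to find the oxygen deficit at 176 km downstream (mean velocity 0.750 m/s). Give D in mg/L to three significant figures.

D ≈ 4.00 mg/L

Travel time t = x/v = 176 km / (0.750 m/s) = 176000 m / 0.750 m/s = 234700 s = 2.716 d.
k_d L₀/(k_2−k_d) = 0.233×33.9/(1.23−0.233) = 7.899/0.9970 = 7.922 mg/L.
e^(−k_d t) = e^(−0.233×2.716) = 0.5311; e^(−k_2 t) = e^(−1.23×2.716) = 0.03541.
D = 7.922 × (0.5311 − 0.03541) + 2.05 × 0.03541 = 3.927 + 0.07259 = 4.000 mg/L.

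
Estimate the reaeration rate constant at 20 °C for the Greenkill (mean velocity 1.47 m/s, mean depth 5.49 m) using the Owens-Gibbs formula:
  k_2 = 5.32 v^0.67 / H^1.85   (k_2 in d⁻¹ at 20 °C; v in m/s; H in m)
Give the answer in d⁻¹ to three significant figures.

k_2 = 5.32 × 1.47^0.67 / 5.49^1.85 = 5.32 × 1.295 / 23.35 = 0.2950 d⁻¹.

k_2 ≈ 0.295 d⁻¹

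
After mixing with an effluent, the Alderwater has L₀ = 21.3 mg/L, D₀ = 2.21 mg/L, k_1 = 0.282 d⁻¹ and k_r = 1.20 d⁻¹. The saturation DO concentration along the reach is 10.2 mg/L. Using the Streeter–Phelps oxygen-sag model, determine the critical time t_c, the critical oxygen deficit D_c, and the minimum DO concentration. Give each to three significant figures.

t_c ≈ 1.13 d; D_c ≈ 3.64 mg/L; min DO ≈ 6.56 mg/L

At the critical point dD/dt = 0, so k_1 L₀ e^(−k_1 t) = k_r D. Substituting D(t) from the Streeter–Phelps equation and solving for t gives
t_c = ln[(k_r/k_1)(1 − D₀(k_r−k_1)/(k_1 L₀))] / (k_r−k_1).
Here k_r−k_1 = 0.9180 d⁻¹ and 1 − D₀(k_r−k_1)/(k_1 L₀) = 1 − 2.21×0.9180/(0.282×21.3) = 0.6622, so
t_c = ln(4.255 × 0.6622) / 0.9180 = 1.036 / 0.9180 = 1.129 d.
D_c = (k_1/k_r) L₀ e^(−k_1 t_c) = (0.282/1.20) × 21.3 × e^(−0.282×1.129) = 0.2350 × 21.3 × 0.7274 = 3.641 mg/L.
Minimum DO = C_s − D_c = 10.2 − 3.641 = 6.559 mg/L.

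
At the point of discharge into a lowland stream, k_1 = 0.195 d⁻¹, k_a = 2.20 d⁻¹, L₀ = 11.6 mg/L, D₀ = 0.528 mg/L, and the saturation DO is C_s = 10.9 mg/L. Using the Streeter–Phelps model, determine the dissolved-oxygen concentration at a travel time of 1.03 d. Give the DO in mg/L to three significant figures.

DO ≈ 10.0 mg/L

k_1 L₀/(k_a−k_1) = 0.195×11.6/(2.20−0.195) = 2.262/2.005 = 1.128 mg/L.
e^(−k_1 t) = e^(−0.195×1.030) = 0.8180; e^(−k_a t) = e^(−2.20×1.030) = 0.1037.
D = 1.128 × (0.8180 − 0.1037) + 0.528 × 0.1037 = 0.8059 + 0.05477 = 0.8606 mg/L.
DO = C_s − D = 10.9 − 0.8606 = 10.04 mg/L.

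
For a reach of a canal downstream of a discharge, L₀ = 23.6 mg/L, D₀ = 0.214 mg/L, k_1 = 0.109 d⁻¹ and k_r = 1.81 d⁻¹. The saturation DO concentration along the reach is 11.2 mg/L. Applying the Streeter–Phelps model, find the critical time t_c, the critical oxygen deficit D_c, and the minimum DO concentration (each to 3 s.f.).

t_c ≈ 1.56 d; D_c ≈ 1.20 mg/L; min DO ≈ 10.0 mg/L

t_c = [1/(k_r−k_1)] ln[(k_r/k_1)(1 − D₀(k_r−k_1)/(k_1 L₀))]
= [1/(1.81−0.109)] ln[(1.81/0.109)(1 − 0.214×1.701/(0.109×23.6))]
= (1/1.701) ln[16.61 × 0.8585] = 0.5879 × ln(14.26) = 0.5879 × 2.657 = 1.562 d.
D_c = (k_1/k_r) L₀ e^(−k_1 t_c) = (0.109/1.81) × 23.6 × e^(−0.109×1.562) = 0.06022 × 23.6 × 0.8434 = 1.199 mg/L.
Minimum DO = C_s − D_c = 11.2 − 1.199 = 10.00 mg/L.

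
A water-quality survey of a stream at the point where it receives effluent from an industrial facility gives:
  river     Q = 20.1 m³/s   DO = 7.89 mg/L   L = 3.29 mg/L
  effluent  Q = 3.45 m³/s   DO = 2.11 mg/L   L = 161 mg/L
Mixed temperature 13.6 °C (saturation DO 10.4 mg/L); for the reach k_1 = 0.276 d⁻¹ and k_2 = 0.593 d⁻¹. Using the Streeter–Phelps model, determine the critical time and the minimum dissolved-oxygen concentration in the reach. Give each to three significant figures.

t_c ≈ 1.91 d; minimum DO ≈ 3.16 mg/L

Mixed DO = (20.1×7.89 + 3.45×2.11)/(20.1+3.45) = 165.9/23.55 = 7.043 mg/L.
Mixed L₀ = (20.1×3.29 + 3.45×161)/(23.55) = 621.6/23.55 = 26.39 mg/L.
Initial deficit D₀ = C_s − DO₀ = 10.4 − 7.043 = 3.357 mg/L.
t_c = (1/0.3170) ln[(0.593/0.276)(1 − 3.357×0.3170/(0.276×26.39))] = 3.155 × ln(1.835) = 1.914 d.
D_c = (0.276/0.593) × 26.39 × e^(−0.276×1.914) = 0.4654 × 26.39 × 0.5896 = 7.242 mg/L.
Minimum DO = 10.4 − 7.242 = 3.158 mg/L.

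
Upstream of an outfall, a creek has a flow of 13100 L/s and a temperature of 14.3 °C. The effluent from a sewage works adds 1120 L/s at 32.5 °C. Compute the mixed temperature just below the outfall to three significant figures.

Flow-weighted mixing: C = (Q_r C_r + Q_w C_w)/(Q_r + Q_w)
= (13100×14.3 + 1120×32.5)/(13100 + 1120) = 223700/14220 = 15.73 °C.

15.7 °C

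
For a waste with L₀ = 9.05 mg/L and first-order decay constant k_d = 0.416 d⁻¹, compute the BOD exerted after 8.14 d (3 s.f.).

y ≈ 8.74 mg/L

y_t = L₀(1 − e^(−k_d t)) = 9.05 × (1 − e^(−0.416×8.14))
= 9.05 × (1 − 0.03384) = 9.05 × 0.9662 = 8.744 mg/L.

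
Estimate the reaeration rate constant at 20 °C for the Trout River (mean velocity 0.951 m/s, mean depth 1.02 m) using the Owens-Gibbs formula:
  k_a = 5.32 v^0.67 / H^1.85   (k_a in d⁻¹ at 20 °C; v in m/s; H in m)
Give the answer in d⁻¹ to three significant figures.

k_a = 5.32 × 0.951^0.67 / 1.02^1.85 = 5.32 × 0.9669 / 1.037 = 4.959 d⁻¹.

k_a ≈ 4.96 d⁻¹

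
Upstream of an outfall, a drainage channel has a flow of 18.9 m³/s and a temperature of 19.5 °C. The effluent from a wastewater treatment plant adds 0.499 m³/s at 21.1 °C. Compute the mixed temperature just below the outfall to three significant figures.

19.5 °C

Flow-weighted mixing: C = (Q_r C_r + Q_w C_w)/(Q_r + Q_w)
= (18.9×19.5 + 0.499×21.1)/(18.9 + 0.499) = 379.1/19.40 = 19.54 °C.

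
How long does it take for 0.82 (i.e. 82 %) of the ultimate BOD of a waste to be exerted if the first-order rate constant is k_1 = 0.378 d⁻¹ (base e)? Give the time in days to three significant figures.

t ≈ 4.54 d

y/L₀ = 1 − e^(−k_1 t) = 0.82 ⇒ e^(−k_1 t) = 0.180
t = −ln(0.180) / 0.378 = 1.715 / 0.378 = 4.537 d.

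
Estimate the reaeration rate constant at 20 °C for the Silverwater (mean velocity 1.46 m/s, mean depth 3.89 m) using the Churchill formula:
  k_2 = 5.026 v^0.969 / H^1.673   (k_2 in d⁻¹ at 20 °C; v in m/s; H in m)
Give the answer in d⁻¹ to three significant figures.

k_2 ≈ 0.747 d⁻¹

k_2 = 5.026 × 1.46^0.969 / 3.89^1.673 = 5.026 × 1.443 / 9.705 = 0.7473 d⁻¹.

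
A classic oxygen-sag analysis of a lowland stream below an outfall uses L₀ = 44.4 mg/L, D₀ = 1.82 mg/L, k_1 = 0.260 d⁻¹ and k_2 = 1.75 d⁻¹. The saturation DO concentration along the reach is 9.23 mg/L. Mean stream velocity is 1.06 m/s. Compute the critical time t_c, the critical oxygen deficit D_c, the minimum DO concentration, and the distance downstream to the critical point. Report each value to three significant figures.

With k_2/k_1 = 6.731 and 1 − D₀(k_2−k_1)/(k_1 L₀) = 0.7651,
t_c = ln(6.731 × 0.7651) / (1.75 − 0.260) = ln(5.150) / 1.490 = 1.639/1.490 = 1.100 d.
D_c = (k_1/k_2) L₀ e^(−k_1 t_c) = (0.260/1.75) × 44.4 × e^(−0.260×1.100) = 0.1486 × 44.4 × 0.7513 = 4.956 mg/L.
Minimum DO = C_s − D_c = 9.23 − 4.956 = 4.274 mg/L.
x_c = v t_c = 1.06 m/s × 1.100 d × 86400 s/d = 100700 m ≈ 101 km.

t_c ≈ 1.10 d; D_c ≈ 4.96 mg/L; min DO ≈ 4.27 mg/L; x_c ≈ 101 km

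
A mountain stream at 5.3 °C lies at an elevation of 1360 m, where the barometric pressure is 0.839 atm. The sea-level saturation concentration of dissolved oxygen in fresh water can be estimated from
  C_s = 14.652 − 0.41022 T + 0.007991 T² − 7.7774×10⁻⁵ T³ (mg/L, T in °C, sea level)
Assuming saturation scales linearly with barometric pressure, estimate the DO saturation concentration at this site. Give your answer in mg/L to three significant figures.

At sea level: C_s = 14.652 − 0.41022×5.3 + 0.007991×5.3² − 7.7774×10⁻⁵×5.3³ = 12.69 mg/L.
Pressure correction: C_s' = 12.69 × 0.839 = 10.65 mg/L.

C_s ≈ 10.6 mg/L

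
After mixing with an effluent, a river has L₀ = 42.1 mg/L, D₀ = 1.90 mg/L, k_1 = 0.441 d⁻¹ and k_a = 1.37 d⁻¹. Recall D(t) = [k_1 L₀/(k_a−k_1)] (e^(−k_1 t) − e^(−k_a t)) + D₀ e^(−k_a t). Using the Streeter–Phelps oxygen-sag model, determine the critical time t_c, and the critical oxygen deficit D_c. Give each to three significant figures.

t_c ≈ 1.11 d; D_c ≈ 8.30 mg/L

At the critical point dD/dt = 0, so k_1 L₀ e^(−k_1 t) = k_a D. Substituting D(t) from the Streeter–Phelps equation and solving for t gives
t_c = ln[(k_a/k_1)(1 − D₀(k_a−k_1)/(k_1 L₀))] / (k_a−k_1).
Here k_a−k_1 = 0.9290 d⁻¹ and 1 − D₀(k_a−k_1)/(k_1 L₀) = 1 − 1.90×0.9290/(0.441×42.1) = 0.9049, so
t_c = ln(3.107 × 0.9049) / 0.9290 = 1.034 / 0.9290 = 1.113 d.
D_c = (k_1/k_a) L₀ e^(−k_1 t_c) = (0.441/1.37) × 42.1 × e^(−0.441×1.113) = 0.3219 × 42.1 × 0.6122 = 8.297 mg/L.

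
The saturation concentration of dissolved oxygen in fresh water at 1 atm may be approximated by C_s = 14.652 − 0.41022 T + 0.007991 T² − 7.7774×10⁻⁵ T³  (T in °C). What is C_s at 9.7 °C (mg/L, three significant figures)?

C_s ≈ 11.4 mg/L

C_s = 14.652 − 0.41022×9.7 + 0.007991×9.7² − 7.7774×10⁻⁵×9.7³ = 11.35 mg/L.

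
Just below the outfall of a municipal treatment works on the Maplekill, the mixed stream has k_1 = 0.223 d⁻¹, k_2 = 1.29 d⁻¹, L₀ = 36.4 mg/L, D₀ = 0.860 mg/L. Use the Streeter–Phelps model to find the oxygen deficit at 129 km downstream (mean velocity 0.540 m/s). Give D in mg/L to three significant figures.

D ≈ 3.92 mg/L

Travel time t = x/v = 129 km / (0.540 m/s) = 129000 m / 0.540 m/s = 238900 s = 2.765 d.
k_1 L₀/(k_2−k_1) = 0.223×36.4/(1.29−0.223) = 8.117/1.067 = 7.607 mg/L.
e^(−k_1 t) = e^(−0.223×2.765) = 0.5398; e^(−k_2 t) = e^(−1.29×2.765) = 0.02825.
D = 7.607 × (0.5398 − 0.02825) + 0.860 × 0.02825 = 3.892 + 0.02429 = 3.916 mg/L.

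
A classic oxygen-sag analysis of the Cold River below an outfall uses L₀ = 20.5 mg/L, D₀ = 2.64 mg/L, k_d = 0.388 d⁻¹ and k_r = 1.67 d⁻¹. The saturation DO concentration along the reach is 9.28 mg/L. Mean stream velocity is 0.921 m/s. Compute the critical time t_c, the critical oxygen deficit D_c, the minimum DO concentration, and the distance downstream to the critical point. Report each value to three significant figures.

t_c ≈ 0.706 d; D_c ≈ 3.62 mg/L; min DO ≈ 5.66 mg/L; x_c ≈ 56.2 km

t_c = [1/(k_r−k_d)] ln[(k_r/k_d)(1 − D₀(k_r−k_d)/(k_d L₀))]
= [1/(1.67−0.388)] ln[(1.67/0.388)(1 − 2.64×1.282/(0.388×20.5))]
= (1/1.282) ln[4.304 × 0.5745] = 0.7800 × ln(2.473) = 0.7800 × 0.9053 = 0.7062 d.
D_c = (k_d/k_r) L₀ e^(−k_d t_c) = (0.388/1.67) × 20.5 × e^(−0.388×0.7062) = 0.2323 × 20.5 × 0.7603 = 3.621 mg/L.
Minimum DO = C_s − D_c = 9.28 − 3.621 = 5.659 mg/L.
x_c = v t_c = 0.921 m/s × 0.7062 d × 86400 s/d = 56190 m ≈ 56.2 km.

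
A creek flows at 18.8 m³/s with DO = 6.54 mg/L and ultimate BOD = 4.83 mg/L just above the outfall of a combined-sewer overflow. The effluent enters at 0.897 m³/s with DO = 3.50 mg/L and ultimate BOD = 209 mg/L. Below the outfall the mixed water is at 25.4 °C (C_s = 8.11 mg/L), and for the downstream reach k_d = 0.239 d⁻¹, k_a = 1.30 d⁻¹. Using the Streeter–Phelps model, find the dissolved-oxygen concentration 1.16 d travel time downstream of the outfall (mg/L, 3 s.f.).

Mixed DO = (18.8×6.54 + 0.897×3.50)/(18.8+0.897) = 126.1/19.70 = 6.402 mg/L.
Mixed L₀ = (18.8×4.83 + 0.897×209)/(19.70) = 278.3/19.70 = 14.13 mg/L.
Initial deficit D₀ = C_s − DO₀ = 8.11 − 6.402 = 1.708 mg/L.
D(1.16) = [0.239×14.13/(1.30−0.239)](e^(−0.239×1.16) − e^(−1.30×1.16)) + 1.708 e^(−1.30×1.16)
= 3.182 × (0.7579 − 0.2214) + 1.708 × 0.2214 = 2.086 mg/L.
DO = 8.11 − 2.086 = 6.024 mg/L.

DO ≈ 6.02 mg/L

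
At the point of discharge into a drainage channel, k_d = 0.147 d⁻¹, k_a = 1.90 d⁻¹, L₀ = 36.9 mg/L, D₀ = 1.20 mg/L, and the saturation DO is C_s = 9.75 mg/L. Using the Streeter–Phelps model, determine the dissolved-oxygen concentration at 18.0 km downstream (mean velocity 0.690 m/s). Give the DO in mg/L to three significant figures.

Travel time t = x/v = 18.0 km / (0.690 m/s) = 18000 m / 0.690 m/s = 26090 s = 0.3019 d.
k_d L₀/(k_a−k_d) = 0.147×36.9/(1.90−0.147) = 5.424/1.753 = 3.094 mg/L.
e^(−k_d t) = e^(−0.147×0.3019) = 0.9566; e^(−k_a t) = e^(−1.90×0.3019) = 0.5635.
D = 3.094 × (0.9566 − 0.5635) + 1.20 × 0.5635 = 1.216 + 0.6761 = 1.893 mg/L.
DO = C_s − D = 9.75 − 1.893 = 7.857 mg/L.

DO ≈ 7.86 mg/L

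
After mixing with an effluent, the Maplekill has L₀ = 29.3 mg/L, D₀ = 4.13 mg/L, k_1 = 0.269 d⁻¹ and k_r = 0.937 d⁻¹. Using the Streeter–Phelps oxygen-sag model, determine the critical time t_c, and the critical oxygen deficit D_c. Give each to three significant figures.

t_c ≈ 1.22 d; D_c ≈ 6.05 mg/L

At the critical point dD/dt = 0, so k_1 L₀ e^(−k_1 t) = k_r D. Substituting D(t) from the Streeter–Phelps equation and solving for t gives
t_c = ln[(k_r/k_1)(1 − D₀(k_r−k_1)/(k_1 L₀))] / (k_r−k_1).
Here k_r−k_1 = 0.6680 d⁻¹ and 1 − D₀(k_r−k_1)/(k_1 L₀) = 1 − 4.13×0.6680/(0.269×29.3) = 0.6500, so
t_c = ln(3.483 × 0.6500) / 0.6680 = 0.8171 / 0.6680 = 1.223 d.
D_c = (k_1/k_r) L₀ e^(−k_1 t_c) = (0.269/0.937) × 29.3 × e^(−0.269×1.223) = 0.2871 × 29.3 × 0.7196 = 6.053 mg/L.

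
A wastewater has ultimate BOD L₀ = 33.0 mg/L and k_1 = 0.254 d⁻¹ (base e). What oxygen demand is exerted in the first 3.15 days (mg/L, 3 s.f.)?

y ≈ 18.2 mg/L

y_t = L₀(1 − e^(−k_1 t)) = 33.0 × (1 − e^(−0.254×3.15))
= 33.0 × (1 − 0.4493) = 33.0 × 0.5507 = 18.17 mg/L.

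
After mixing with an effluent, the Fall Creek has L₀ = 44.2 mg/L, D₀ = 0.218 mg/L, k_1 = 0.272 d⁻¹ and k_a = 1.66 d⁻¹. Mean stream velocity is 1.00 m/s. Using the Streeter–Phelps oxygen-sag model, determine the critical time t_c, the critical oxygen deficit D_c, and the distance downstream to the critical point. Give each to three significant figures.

With k_a/k_1 = 6.103 and 1 − D₀(k_a−k_1)/(k_1 L₀) = 0.9748,
t_c = ln(6.103 × 0.9748) / (1.66 − 0.272) = ln(5.949) / 1.388 = 1.783/1.388 = 1.285 d.
D_c = (k_1/k_a) L₀ e^(−k_1 t_c) = (0.272/1.66) × 44.2 × e^(−0.272×1.285) = 0.1639 × 44.2 × 0.7051 = 5.106 mg/L.
x_c = v t_c = 1.00 m/s × 1.285 d × 86400 s/d = 111000 m ≈ 111 km.

t_c ≈ 1.28 d; D_c ≈ 5.11 mg/L; x_c ≈ 111 km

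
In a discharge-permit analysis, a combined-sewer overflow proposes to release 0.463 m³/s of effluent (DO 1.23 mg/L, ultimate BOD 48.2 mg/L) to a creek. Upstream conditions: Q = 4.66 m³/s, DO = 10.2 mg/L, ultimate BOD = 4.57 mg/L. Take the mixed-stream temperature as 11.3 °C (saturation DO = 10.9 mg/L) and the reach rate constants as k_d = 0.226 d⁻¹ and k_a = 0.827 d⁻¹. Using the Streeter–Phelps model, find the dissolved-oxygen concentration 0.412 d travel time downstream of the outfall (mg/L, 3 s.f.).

Mixed DO = (4.66×10.2 + 0.463×1.23)/(4.66+0.463) = 48.10/5.123 = 9.389 mg/L.
Mixed L₀ = (4.66×4.57 + 0.463×48.2)/(5.123) = 43.61/5.123 = 8.513 mg/L.
Initial deficit D₀ = C_s − DO₀ = 10.9 − 9.389 = 1.511 mg/L.
D(0.412) = [0.226×8.513/(0.827−0.226)](e^(−0.226×0.412) − e^(−0.827×0.412)) + 1.511 e^(−0.827×0.412)
= 3.201 × (0.9111 − 0.7113) + 1.511 × 0.7113 = 1.714 mg/L.
DO = 10.9 − 1.714 = 9.186 mg/L.

DO ≈ 9.19 mg/L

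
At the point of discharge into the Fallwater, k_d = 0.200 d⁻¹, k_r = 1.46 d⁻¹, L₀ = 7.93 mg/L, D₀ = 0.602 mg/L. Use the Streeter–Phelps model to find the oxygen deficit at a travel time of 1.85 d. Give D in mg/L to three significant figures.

k_d L₀/(k_r−k_d) = 0.200×7.93/(1.46−0.200) = 1.586/1.260 = 1.259 mg/L.
e^(−k_d t) = e^(−0.200×1.850) = 0.6907; e^(−k_r t) = e^(−1.46×1.850) = 0.06714.
D = 1.259 × (0.6907 − 0.06714) + 0.602 × 0.06714 = 0.7849 + 0.04042 = 0.8254 mg/L.

D ≈ 0.825 mg/L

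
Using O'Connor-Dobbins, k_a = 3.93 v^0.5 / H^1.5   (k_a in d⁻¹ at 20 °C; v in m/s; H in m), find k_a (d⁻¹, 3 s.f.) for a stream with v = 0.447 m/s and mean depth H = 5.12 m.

k_a ≈ 0.227 d⁻¹

k_a = 3.93 × 0.447^0.5 / 5.12^1.5 = 3.93 × 0.6686 / 11.59 = 0.2268 d⁻¹.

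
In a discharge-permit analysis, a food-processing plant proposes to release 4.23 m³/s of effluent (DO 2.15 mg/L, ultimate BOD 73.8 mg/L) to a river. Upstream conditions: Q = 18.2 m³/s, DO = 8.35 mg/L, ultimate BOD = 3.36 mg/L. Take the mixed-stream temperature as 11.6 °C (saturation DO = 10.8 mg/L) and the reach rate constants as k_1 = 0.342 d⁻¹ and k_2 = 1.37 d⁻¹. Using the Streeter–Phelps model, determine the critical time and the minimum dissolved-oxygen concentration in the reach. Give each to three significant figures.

t_c ≈ 0.319 d; minimum DO ≈ 7.07 mg/L

Mixed DO = (18.2×8.35 + 4.23×2.15)/(18.2+4.23) = 161.1/22.43 = 7.181 mg/L.
Mixed L₀ = (18.2×3.36 + 4.23×73.8)/(22.43) = 373.3/22.43 = 16.64 mg/L.
Initial deficit D₀ = C_s − DO₀ = 10.8 − 7.181 = 3.619 mg/L.
t_c = (1/1.028) ln[(1.37/0.342)(1 − 3.619×1.028/(0.342×16.64))] = 0.9728 × ln(1.388) = 0.3186 d.
D_c = (0.342/1.37) × 16.64 × e^(−0.342×0.3186) = 0.2496 × 16.64 × 0.8968 = 3.726 mg/L.
Minimum DO = 10.8 − 3.726 = 7.074 mg/L.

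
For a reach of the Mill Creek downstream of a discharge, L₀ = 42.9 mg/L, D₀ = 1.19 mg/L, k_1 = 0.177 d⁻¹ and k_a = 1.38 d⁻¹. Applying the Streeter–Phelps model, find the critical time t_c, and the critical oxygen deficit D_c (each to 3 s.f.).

t_c = [1/(k_a−k_1)] ln[(k_a/k_1)(1 − D₀(k_a−k_1)/(k_1 L₀))]
= [1/(1.38−0.177)] ln[(1.38/0.177)(1 − 1.19×1.203/(0.177×42.9))]
= (1/1.203) ln[7.797 × 0.8115] = 0.8313 × ln(6.327) = 0.8313 × 1.845 = 1.533 d.
D_c = (k_1/k_a) L₀ e^(−k_1 t_c) = (0.177/1.38) × 42.9 × e^(−0.177×1.533) = 0.1283 × 42.9 × 0.7623 = 4.194 mg/L.

t_c ≈ 1.53 d; D_c ≈ 4.19 mg/L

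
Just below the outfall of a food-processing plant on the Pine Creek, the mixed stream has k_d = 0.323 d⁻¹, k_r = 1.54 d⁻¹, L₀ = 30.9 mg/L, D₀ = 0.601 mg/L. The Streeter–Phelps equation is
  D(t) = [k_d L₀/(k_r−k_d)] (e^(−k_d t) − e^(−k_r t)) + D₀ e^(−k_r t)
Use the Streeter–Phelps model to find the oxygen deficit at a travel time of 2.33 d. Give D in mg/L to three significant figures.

k_d L₀/(k_r−k_d) = 0.323×30.9/(1.54−0.323) = 9.981/1.217 = 8.201 mg/L.
e^(−k_d t) = e^(−0.323×2.330) = 0.4711; e^(−k_r t) = e^(−1.54×2.330) = 0.02765.
D = 8.201 × (0.4711 − 0.02765) + 0.601 × 0.02765 = 3.637 + 0.01662 = 3.654 mg/L.

D ≈ 3.65 mg/L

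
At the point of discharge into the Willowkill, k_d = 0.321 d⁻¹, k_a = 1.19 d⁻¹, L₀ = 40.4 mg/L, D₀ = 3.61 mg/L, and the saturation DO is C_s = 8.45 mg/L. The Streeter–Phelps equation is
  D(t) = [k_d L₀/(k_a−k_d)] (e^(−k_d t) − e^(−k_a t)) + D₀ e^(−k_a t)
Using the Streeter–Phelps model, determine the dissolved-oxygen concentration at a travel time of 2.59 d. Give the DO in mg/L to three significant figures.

k_d L₀/(k_a−k_d) = 0.321×40.4/(1.19−0.321) = 12.97/0.8690 = 14.92 mg/L.
e^(−k_d t) = e^(−0.321×2.590) = 0.4354; e^(−k_a t) = e^(−1.19×2.590) = 0.04586.
D = 14.92 × (0.4354 − 0.04586) + 3.61 × 0.04586 = 5.814 + 0.1656 = 5.979 mg/L.
DO = C_s − D = 8.45 − 5.979 = 2.471 mg/L.

DO ≈ 2.47 mg/L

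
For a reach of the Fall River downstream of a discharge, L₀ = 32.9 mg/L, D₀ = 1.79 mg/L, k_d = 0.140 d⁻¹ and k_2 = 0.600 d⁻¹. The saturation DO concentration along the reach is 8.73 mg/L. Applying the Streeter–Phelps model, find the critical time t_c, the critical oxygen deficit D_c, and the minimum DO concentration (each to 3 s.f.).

With k_2/k_d = 4.286 and 1 − D₀(k_2−k_d)/(k_d L₀) = 0.8212,
t_c = ln(4.286 × 0.8212) / (0.600 − 0.140) = ln(3.520) / 0.4600 = 1.258/0.4600 = 2.736 d.
L(t_c) = L₀ e^(−k_d t_c) = 32.9 × 0.6818 = 22.43 mg/L, and at the critical point k_2 D_c = k_d L, so D_c = (0.140/0.600) × 22.43 = 5.234 mg/L.
Minimum DO = C_s − D_c = 8.73 − 5.234 = 3.496 mg/L.

t_c ≈ 2.74 d; D_c ≈ 5.23 mg/L; min DO ≈ 3.50 mg/L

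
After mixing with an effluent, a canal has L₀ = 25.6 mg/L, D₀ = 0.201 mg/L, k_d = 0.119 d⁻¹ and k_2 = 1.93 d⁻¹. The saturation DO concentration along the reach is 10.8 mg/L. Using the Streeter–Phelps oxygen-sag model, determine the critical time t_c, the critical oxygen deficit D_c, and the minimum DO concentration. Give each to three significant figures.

t_c ≈ 1.47 d; D_c ≈ 1.33 mg/L; min DO ≈ 9.47 mg/L

At the critical point dD/dt = 0, so k_d L₀ e^(−k_d t) = k_2 D. Substituting D(t) from the Streeter–Phelps equation and solving for t gives
t_c = ln[(k_2/k_d)(1 − D₀(k_2−k_d)/(k_d L₀))] / (k_2−k_d).
Here k_2−k_d = 1.811 d⁻¹ and 1 − D₀(k_2−k_d)/(k_d L₀) = 1 − 0.201×1.811/(0.119×25.6) = 0.8805, so
t_c = ln(16.22 × 0.8805) / 1.811 = 2.659 / 1.811 = 1.468 d.
L(t_c) = L₀ e^(−k_d t_c) = 25.6 × 0.8397 = 21.50 mg/L, and at the critical point k_2 D_c = k_d L, so D_c = (0.119/1.93) × 21.50 = 1.325 mg/L.
Minimum DO = C_s − D_c = 10.8 − 1.325 = 9.475 mg/L.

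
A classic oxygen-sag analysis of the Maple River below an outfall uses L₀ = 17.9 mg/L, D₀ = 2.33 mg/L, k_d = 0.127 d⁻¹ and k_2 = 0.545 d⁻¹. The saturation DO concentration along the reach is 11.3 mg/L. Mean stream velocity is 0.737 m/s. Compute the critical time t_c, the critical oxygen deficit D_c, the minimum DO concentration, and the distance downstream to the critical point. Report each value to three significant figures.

With k_2/k_d = 4.291 and 1 − D₀(k_2−k_d)/(k_d L₀) = 0.5716,
t_c = ln(4.291 × 0.5716) / (0.545 − 0.127) = ln(2.453) / 0.4180 = 0.8972/0.4180 = 2.147 d.
L(t_c) = L₀ e^(−k_d t_c) = 17.9 × 0.7614 = 13.63 mg/L, and at the critical point k_2 D_c = k_d L, so D_c = (0.127/0.545) × 13.63 = 3.176 mg/L.
Minimum DO = C_s − D_c = 11.3 − 3.176 = 8.124 mg/L.
x_c = v t_c = 0.737 m/s × 2.147 d × 86400 s/d = 136700 m ≈ 137 km.

t_c ≈ 2.15 d; D_c ≈ 3.18 mg/L; min DO ≈ 8.12 mg/L; x_c ≈ 137 km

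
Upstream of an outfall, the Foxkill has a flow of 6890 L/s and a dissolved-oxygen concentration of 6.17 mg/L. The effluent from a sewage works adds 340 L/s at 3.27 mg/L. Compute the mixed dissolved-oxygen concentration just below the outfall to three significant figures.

6.03 mg/L

Flow-weighted mixing: C = (Q_r C_r + Q_w C_w)/(Q_r + Q_w)
= (6890×6.17 + 340×3.27)/(6890 + 340) = 43620/7230 = 6.034 mg/L.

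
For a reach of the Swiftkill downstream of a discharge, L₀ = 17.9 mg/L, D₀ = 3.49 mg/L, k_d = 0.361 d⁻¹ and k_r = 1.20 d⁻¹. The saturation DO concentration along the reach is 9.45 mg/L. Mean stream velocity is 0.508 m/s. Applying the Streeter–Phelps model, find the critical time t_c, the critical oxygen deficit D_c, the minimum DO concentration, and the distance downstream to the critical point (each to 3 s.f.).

t_c ≈ 0.712 d; D_c ≈ 4.16 mg/L; min DO ≈ 5.29 mg/L; x_c ≈ 31.3 km

With k_r/k_d = 3.324 and 1 − D₀(k_r−k_d)/(k_d L₀) = 0.5469,
t_c = ln(3.324 × 0.5469) / (1.20 − 0.361) = ln(1.818) / 0.8390 = 0.5976/0.8390 = 0.7123 d.
D_c = (k_d/k_r) L₀ e^(−k_d t_c) = (0.361/1.20) × 17.9 × e^(−0.361×0.7123) = 0.3008 × 17.9 × 0.7733 = 4.164 mg/L.
Minimum DO = C_s − D_c = 9.45 − 4.164 = 5.286 mg/L.
x_c = v t_c = 0.508 m/s × 0.7123 d × 86400 s/d = 31270 m ≈ 31.3 km.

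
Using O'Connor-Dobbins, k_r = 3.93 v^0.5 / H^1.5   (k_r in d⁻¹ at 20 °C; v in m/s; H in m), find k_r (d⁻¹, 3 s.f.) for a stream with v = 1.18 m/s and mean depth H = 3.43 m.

k_r = 3.93 × 1.18^0.5 / 3.43^1.5 = 3.93 × 1.086 / 6.352 = 0.6720 d⁻¹.

k_r ≈ 0.672 d⁻¹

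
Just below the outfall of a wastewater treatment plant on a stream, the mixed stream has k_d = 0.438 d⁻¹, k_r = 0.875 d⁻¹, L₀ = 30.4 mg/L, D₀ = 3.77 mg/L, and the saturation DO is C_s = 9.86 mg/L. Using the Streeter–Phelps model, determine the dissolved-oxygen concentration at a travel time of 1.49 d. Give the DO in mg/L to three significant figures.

k_d L₀/(k_r−k_d) = 0.438×30.4/(0.875−0.438) = 13.32/0.4370 = 30.47 mg/L.
e^(−k_d t) = e^(−0.438×1.490) = 0.5207; e^(−k_r t) = e^(−0.875×1.490) = 0.2715.
D = 30.47 × (0.5207 − 0.2715) + 3.77 × 0.2715 = 7.592 + 1.024 = 8.616 mg/L.
DO = C_s − D = 9.86 − 8.616 = 1.244 mg/L.

DO ≈ 1.24 mg/L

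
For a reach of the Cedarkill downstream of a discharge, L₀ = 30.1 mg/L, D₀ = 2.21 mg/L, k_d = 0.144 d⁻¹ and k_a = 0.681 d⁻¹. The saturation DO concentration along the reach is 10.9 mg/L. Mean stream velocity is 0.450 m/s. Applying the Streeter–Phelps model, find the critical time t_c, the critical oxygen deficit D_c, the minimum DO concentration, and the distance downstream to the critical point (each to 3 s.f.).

t_c ≈ 2.30 d; D_c ≈ 4.57 mg/L; min DO ≈ 6.33 mg/L; x_c ≈ 89.3 km

With k_a/k_d = 4.729 and 1 − D₀(k_a−k_d)/(k_d L₀) = 0.7262,
t_c = ln(4.729 × 0.7262) / (0.681 − 0.144) = ln(3.434) / 0.5370 = 1.234/0.5370 = 2.298 d.
D_c = (k_d/k_a) L₀ e^(−k_d t_c) = (0.144/0.681) × 30.1 × e^(−0.144×2.298) = 0.2115 × 30.1 × 0.7183 = 4.572 mg/L.
Minimum DO = C_s − D_c = 10.9 − 4.572 = 6.328 mg/L.
x_c = v t_c = 0.450 m/s × 2.298 d × 86400 s/d = 89330 m ≈ 89.3 km.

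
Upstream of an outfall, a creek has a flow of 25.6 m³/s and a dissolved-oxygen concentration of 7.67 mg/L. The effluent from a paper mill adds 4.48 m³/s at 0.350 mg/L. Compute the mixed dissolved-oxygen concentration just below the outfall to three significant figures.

Flow-weighted mixing: C = (Q_r C_r + Q_w C_w)/(Q_r + Q_w)
= (25.6×7.67 + 4.48×0.350)/(25.6 + 4.48) = 197.9/30.08 = 6.580 mg/L.

6.58 mg/L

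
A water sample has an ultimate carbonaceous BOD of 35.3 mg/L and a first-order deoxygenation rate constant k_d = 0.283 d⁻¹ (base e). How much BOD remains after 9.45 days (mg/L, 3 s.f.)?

L_t = L₀ e^(−k_d t) = 35.3 × e^(−0.283×9.45) = 35.3 × 0.06895 = 2.434 mg/L.

L ≈ 2.43 mg/L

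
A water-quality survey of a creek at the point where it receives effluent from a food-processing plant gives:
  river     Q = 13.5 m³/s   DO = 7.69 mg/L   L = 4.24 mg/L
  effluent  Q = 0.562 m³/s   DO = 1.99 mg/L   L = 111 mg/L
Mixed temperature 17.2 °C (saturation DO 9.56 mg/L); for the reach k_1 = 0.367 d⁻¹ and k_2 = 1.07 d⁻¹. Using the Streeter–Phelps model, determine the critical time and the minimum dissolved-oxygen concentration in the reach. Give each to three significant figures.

t_c ≈ 0.613 d; minimum DO ≈ 7.23 mg/L

Mixed DO = (13.5×7.69 + 0.562×1.99)/(13.5+0.562) = 104.9/14.06 = 7.462 mg/L.
Mixed L₀ = (13.5×4.24 + 0.562×111)/(14.06) = 119.6/14.06 = 8.507 mg/L.
Initial deficit D₀ = C_s − DO₀ = 9.56 − 7.462 = 2.098 mg/L.
t_c = (1/0.7030) ln[(1.07/0.367)(1 − 2.098×0.7030/(0.367×8.507))] = 1.422 × ln(1.538) = 0.6126 d.
D_c = (0.367/1.07) × 8.507 × e^(−0.367×0.6126) = 0.3430 × 8.507 × 0.7986 = 2.330 mg/L.
Minimum DO = 9.56 − 2.330 = 7.230 mg/L.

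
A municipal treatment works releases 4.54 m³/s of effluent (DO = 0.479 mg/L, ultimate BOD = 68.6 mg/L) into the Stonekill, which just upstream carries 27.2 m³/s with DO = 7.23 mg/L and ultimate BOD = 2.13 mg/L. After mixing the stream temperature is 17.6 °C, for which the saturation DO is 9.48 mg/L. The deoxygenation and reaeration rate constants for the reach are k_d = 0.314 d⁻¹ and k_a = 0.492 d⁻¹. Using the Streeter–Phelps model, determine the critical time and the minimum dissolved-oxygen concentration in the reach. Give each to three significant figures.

Mixed DO = (27.2×7.23 + 4.54×0.479)/(27.2+4.54) = 198.8/31.74 = 6.264 mg/L.
Mixed L₀ = (27.2×2.13 + 4.54×68.6)/(31.74) = 369.4/31.74 = 11.64 mg/L.
Initial deficit D₀ = C_s − DO₀ = 9.48 − 6.264 = 3.216 mg/L.
t_c = (1/0.1780) ln[(0.492/0.314)(1 − 3.216×0.1780/(0.314×11.64))] = 5.618 × ln(1.321) = 1.566 d.
D_c = (0.314/0.492) × 11.64 × e^(−0.314×1.566) = 0.6382 × 11.64 × 0.6116 = 4.542 mg/L.
Minimum DO = 9.48 − 4.542 = 4.938 mg/L.

t_c ≈ 1.57 d; minimum DO ≈ 4.94 mg/L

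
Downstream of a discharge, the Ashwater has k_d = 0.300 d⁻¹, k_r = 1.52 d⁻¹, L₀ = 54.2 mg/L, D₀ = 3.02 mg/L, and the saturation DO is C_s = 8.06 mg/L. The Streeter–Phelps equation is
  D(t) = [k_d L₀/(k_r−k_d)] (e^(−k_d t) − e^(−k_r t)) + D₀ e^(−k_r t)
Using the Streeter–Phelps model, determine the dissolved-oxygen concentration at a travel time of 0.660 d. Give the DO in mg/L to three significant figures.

DO ≈ 0.906 mg/L

k_d L₀/(k_r−k_d) = 0.300×54.2/(1.52−0.300) = 16.26/1.220 = 13.33 mg/L.
e^(−k_d t) = e^(−0.300×0.6600) = 0.8204; e^(−k_r t) = e^(−1.52×0.6600) = 0.3667.
D = 13.33 × (0.8204 − 0.3667) + 3.02 × 0.3667 = 6.046 + 1.107 = 7.154 mg/L.
DO = C_s − D = 8.06 − 7.154 = 0.9062 mg/L.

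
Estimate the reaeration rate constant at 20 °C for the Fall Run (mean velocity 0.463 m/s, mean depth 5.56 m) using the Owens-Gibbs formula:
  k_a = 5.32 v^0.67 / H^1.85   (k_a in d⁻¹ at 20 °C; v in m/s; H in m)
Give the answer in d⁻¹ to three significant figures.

k_a = 5.32 × 0.463^0.67 / 5.56^1.85 = 5.32 × 0.5970 / 23.90 = 0.1329 d⁻¹.

k_a ≈ 0.133 d⁻¹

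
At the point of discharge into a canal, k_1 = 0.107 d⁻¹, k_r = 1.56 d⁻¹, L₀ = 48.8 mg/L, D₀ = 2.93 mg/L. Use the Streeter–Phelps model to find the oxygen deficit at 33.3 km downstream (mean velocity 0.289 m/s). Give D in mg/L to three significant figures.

Travel time t = x/v = 33.3 km / (0.289 m/s) = 33300 m / 0.289 m/s = 115200 s = 1.334 d.
k_1 L₀/(k_r−k_1) = 0.107×48.8/(1.56−0.107) = 5.222/1.453 = 3.594 mg/L.
e^(−k_1 t) = e^(−0.107×1.334) = 0.8670; e^(−k_r t) = e^(−1.56×1.334) = 0.1249.
D = 3.594 × (0.8670 − 0.1249) + 2.93 × 0.1249 = 2.667 + 0.3659 = 3.033 mg/L.

D ≈ 3.03 mg/L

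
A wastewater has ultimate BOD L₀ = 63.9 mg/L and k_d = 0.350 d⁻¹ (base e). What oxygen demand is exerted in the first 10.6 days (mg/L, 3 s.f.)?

y ≈ 62.3 mg/L

y_t = L₀(1 − e^(−k_d t)) = 63.9 × (1 − e^(−0.350×10.6))
= 63.9 × (1 − 0.02448) = 63.9 × 0.9755 = 62.34 mg/L.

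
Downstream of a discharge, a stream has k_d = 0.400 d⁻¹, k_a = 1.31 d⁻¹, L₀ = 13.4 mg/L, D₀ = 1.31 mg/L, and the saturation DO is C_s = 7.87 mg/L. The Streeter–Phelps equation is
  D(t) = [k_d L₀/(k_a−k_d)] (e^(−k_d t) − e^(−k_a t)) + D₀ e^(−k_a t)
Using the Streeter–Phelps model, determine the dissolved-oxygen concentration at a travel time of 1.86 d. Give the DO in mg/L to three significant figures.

k_d L₀/(k_a−k_d) = 0.400×13.4/(1.31−0.400) = 5.360/0.9100 = 5.890 mg/L.
e^(−k_d t) = e^(−0.400×1.860) = 0.4752; e^(−k_a t) = e^(−1.31×1.860) = 0.08746.
D = 5.890 × (0.4752 − 0.08746) + 1.31 × 0.08746 = 2.284 + 0.1146 = 2.398 mg/L.
DO = C_s − D = 7.87 − 2.398 = 5.472 mg/L.

DO ≈ 5.47 mg/L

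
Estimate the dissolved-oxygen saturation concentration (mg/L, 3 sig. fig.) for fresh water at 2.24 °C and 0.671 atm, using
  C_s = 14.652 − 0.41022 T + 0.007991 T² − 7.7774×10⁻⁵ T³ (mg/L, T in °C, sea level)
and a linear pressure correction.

C_s ≈ 9.24 mg/L

At sea level: C_s = 14.652 − 0.41022×2.24 + 0.007991×2.24² − 7.7774×10⁻⁵×2.24³ = 13.77 mg/L.
Pressure correction: C_s' = 13.77 × 0.671 = 9.241 mg/L.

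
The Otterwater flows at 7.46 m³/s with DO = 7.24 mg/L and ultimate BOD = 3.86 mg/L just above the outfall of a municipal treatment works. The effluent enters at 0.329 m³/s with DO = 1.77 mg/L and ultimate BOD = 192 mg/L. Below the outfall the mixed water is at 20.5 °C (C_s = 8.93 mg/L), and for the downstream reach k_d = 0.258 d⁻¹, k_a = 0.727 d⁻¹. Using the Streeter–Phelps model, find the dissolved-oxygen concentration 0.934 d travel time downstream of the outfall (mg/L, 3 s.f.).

DO ≈ 6.15 mg/L

Mixed DO = (7.46×7.24 + 0.329×1.77)/(7.46+0.329) = 54.59/7.789 = 7.009 mg/L.
Mixed L₀ = (7.46×3.86 + 0.329×192)/(7.789) = 91.96/7.789 = 11.81 mg/L.
Initial deficit D₀ = C_s − DO₀ = 8.93 − 7.009 = 1.921 mg/L.
D(0.934) = [0.258×11.81/(0.727−0.258)](e^(−0.258×0.934) − e^(−0.727×0.934)) + 1.921 e^(−0.727×0.934)
= 6.495 × (0.7859 − 0.5071) + 1.921 × 0.5071 = 2.785 mg/L.
DO = 8.93 − 2.785 = 6.145 mg/L.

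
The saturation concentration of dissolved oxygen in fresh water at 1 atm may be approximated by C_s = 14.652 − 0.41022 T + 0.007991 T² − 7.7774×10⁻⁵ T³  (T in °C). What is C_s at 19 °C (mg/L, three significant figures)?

C_s = 14.652 − 0.41022×19 + 0.007991×19² − 7.7774×10⁻⁵×19³ = 9.209 mg/L.

C_s ≈ 9.21 mg/L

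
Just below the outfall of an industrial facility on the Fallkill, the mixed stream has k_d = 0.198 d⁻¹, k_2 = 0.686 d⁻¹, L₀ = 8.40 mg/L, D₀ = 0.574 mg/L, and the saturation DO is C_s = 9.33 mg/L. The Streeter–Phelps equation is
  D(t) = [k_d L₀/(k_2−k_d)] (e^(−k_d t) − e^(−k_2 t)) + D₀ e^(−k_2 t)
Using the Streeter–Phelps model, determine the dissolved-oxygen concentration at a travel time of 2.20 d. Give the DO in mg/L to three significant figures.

k_d L₀/(k_2−k_d) = 0.198×8.40/(0.686−0.198) = 1.663/0.4880 = 3.408 mg/L.
e^(−k_d t) = e^(−0.198×2.200) = 0.6469; e^(−k_2 t) = e^(−0.686×2.200) = 0.2211.
D = 3.408 × (0.6469 − 0.2211) + 0.574 × 0.2211 = 1.451 + 0.1269 = 1.578 mg/L.
DO = C_s − D = 9.33 − 1.578 = 7.752 mg/L.

DO ≈ 7.75 mg/L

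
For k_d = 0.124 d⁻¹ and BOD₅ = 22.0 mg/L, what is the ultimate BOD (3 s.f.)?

L₀ ≈ 47.6 mg/L

BOD₅ = L₀(1 − e^(−5k_d)) ⇒ L₀ = BOD₅ / (1 − e^(−5×0.124))
= 22.0 / (1 − 0.5379) = 22.0 / 0.4621 = 47.61 mg/L.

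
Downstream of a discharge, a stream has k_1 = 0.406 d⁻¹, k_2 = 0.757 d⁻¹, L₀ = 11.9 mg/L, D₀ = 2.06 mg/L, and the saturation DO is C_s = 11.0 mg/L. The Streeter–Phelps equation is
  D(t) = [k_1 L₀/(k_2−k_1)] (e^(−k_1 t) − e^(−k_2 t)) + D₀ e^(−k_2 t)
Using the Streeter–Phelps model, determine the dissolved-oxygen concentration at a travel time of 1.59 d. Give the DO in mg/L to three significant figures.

DO ≈ 7.29 mg/L

k_1 L₀/(k_2−k_1) = 0.406×11.9/(0.757−0.406) = 4.831/0.3510 = 13.76 mg/L.
e^(−k_1 t) = e^(−0.406×1.590) = 0.5244; e^(−k_2 t) = e^(−0.757×1.590) = 0.3001.
D = 13.76 × (0.5244 − 0.3001) + 2.06 × 0.3001 = 3.087 + 0.6182 = 3.705 mg/L.
DO = C_s − D = 11.0 − 3.705 = 7.295 mg/L.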